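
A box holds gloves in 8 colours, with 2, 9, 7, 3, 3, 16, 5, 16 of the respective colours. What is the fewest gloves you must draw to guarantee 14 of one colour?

56

In the worst case you take as many as possible of each colour without reaching 14: 2 + 9 + 7 + 3 + 3 + 13 + 5 + 13 = 55.
The next one must give 14 of some colour, so 55 + 1 = 56.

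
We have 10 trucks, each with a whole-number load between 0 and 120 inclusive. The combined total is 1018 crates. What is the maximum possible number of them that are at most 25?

Each value at 25 or below falls at least 120 − 25 = 95 short of the ceiling 120.
The ceiling total is 10 × 120 = 1200, and we need 1018, so at most ⌊(1200 − 1018)/95⌋ = 1 can be that low.
k = 1 is achieved by 1 value at 25 and 9 at 120, total 1105; lower one of the 120's by 87 (still > 25) to reach 1018.

1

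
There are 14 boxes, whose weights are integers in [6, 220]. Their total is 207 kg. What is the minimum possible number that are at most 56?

Let j be the number exceeding 56. Then the total is ≥ 57·j + 6·(14 − j) = 84 + 51j.
So 51j ≤ 123 and j ≤ 2; hence at least 14 − 2 = 12 are ≤ 56.
Exactly 12 works: 12 values at 6 and 2 at 57 total 186; raise one of the low values by 21 (still ≤ 56) to hit 207.

12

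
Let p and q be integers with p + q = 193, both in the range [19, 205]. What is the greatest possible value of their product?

pq = p(193 − p) is maximized when p is as near 193/2 as the bounds allow.
Taking p = 96 and q = 97 (both in [19, 205]) gives pq = 9312.

9312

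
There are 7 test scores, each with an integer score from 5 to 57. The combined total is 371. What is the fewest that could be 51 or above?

Suppose at most 7 − j of them reach 51; then j values are ≤ 50 and the rest ≤ 57.
The total is then ≤ 50·j + 57·(7 − j) = 399 − 7j. For this to be ≥ 371 we need j ≤ 4, so at least 7 − 4 = 3 must reach 51.
Exactly 3 works: 3 values at 57 and 4 at 50 total 371.

3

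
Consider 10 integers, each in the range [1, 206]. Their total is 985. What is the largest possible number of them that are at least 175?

5

If k of the values are ≥ 175, the total is ≥ 175k + 1(10 − k).
Setting 175k + 1(10 − k) ≤ 985 gives 174k ≤ 975, so k ≤ 5.
k = 5 is achieved by 5 values at 175 and 5 at 1, total 880; add 105 to one value (staying below 175) to reach 985.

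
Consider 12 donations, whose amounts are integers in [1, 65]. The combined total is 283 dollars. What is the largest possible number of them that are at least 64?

With k values at 64 or above and the rest at least 1, the sum is at least 12 + 63k.
Since the sum is 283, we need 63k ≤ 271, i.e. k ≤ 4.
k = 4 is achieved by 4 values at 64 and 8 at 1, total 264; add 19 to one value (staying below 64) to reach 283.

4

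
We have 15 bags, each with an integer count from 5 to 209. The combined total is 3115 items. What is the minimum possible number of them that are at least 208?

5

Suppose at most 15 − j of them reach 208; then j values are ≤ 207 and the rest ≤ 209.
The total is then ≤ 207·j + 209·(15 − j) = 3135 − 2j. For this to be ≥ 3115 we need j ≤ 10, so at least 15 − 10 = 5 must reach 208.
Exactly 5 works: 5 values at 209 and 10 at 207 total 3115.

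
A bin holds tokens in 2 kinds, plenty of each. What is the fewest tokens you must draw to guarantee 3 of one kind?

You could draw 2 of every kind without reaching 3 of any — 4 in all.
One more forces 3 of some kind, so 4 + 1 = 5.

5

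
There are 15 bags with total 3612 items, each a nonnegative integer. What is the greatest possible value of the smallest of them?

240

The average is 3612/15 < 241, so some value is ≤ 240.
Taking 3 copies of 240 and 12 copies of 241 gives exactly 3612, so 240 is attained.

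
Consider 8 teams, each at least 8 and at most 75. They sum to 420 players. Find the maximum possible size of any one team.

Maximizing one value means minimizing the remaining 7.
The other 7 contribute at least 7 × 8 = 56, leaving at most 420 − 56 = 364.
But each team is capped at 75, so the maximum is 75.
Achievable: one at 75 and the other 7 totalling 345, which fits since 7 × 8 ≤ 345 ≤ 7 × 75.

75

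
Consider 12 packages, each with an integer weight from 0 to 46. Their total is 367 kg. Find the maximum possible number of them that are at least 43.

8

If k of the values are ≥ 43, the total is ≥ 43k + 0(12 − k).
Setting 43k + 0(12 − k) ≤ 367 gives 43k ≤ 367, so k ≤ 8.
k = 8 is achieved by 8 values at 43 and 4 at 0, total 344; add 23 to one value (staying below 43) to reach 367.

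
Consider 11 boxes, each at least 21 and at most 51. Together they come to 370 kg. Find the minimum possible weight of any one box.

21

To make one box as small as possible, make the other 10 as large as possible.
The other 10 can take up 10 × 51 = 510 ≥ 370 − 21, so one box can sit at its floor of 21.
Achievable: one at 21 and the other 10 totalling 349, which fits since 10 × 21 ≤ 349 ≤ 10 × 51.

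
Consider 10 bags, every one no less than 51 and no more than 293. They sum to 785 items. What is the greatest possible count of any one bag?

293

Maximizing one value means minimizing the remaining 9.
The other 9 contribute at least 9 × 51 = 459, leaving at most 785 − 459 = 326.
But each bag is capped at 293, so the maximum is 293.
Achievable: one at 293 and the other 9 totalling 492, which fits since 9 × 51 ≤ 492 ≤ 9 × 293.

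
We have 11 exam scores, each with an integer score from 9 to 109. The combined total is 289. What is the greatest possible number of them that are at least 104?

If k of the values are ≥ 104, the total is ≥ 104k + 9(11 − k).
Setting 104k + 9(11 − k) ≤ 289 gives 95k ≤ 190, so k ≤ 2.
k = 2 is achieved by 2 values at 104 and 9 at 9, total 289.

2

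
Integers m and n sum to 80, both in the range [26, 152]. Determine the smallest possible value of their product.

Since m + n is fixed, pushing one of them to its bound minimizes the product.
At the endpoint m = 26, n = 80 − 26 = 54, so mn = 26 × 54 = 1404.

1404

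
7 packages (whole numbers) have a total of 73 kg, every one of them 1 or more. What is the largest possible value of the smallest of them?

If every one of the 7 were at least 11, the total would be at least 7 × 11 = 77 > 73.
Equality holds with 4 values of 10 and 3 values of 11.

10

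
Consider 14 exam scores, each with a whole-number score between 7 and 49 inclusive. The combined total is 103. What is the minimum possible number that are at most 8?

If only k of them are at most 8, the other 14 − k are at least 9, so the total is at least (14 − k)·9 + k·7.
This is ≤ 103, so (14 − k)·9 + 7k ≤ 103, which gives k ≥ 12.
Exactly 12 works: 12 values at 7 and 2 at 9 total 102; raise one of the low values by 1 (still ≤ 8) to hit 103.

12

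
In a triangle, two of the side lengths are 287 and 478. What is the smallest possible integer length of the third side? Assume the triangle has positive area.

The third side must exceed |287 − 478| = 191.
The smallest integer above 191 is 192.

192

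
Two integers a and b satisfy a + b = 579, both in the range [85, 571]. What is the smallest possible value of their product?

41990

Since a + b is fixed, pushing one of them to its bound minimizes the product.
The extreme feasible split is a = 85, b = 494, giving ab = 41990.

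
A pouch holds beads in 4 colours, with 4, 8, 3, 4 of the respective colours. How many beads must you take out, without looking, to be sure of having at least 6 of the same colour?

In the worst case you take as many as possible of each colour without reaching 6: 4 + 5 + 3 + 4 = 16.
The next one must give 6 of some colour, so 16 + 1 = 17.

17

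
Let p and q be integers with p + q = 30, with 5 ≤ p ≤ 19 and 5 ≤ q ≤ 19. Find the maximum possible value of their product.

For a fixed sum, the product pq is largest when p and q are as close as possible.
Taking p = 15 and q = 15 (both in [5, 19]) gives pq = 225.

225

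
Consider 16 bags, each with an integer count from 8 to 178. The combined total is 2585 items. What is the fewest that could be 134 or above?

If only k of them are at least 134, the other 16 − k are at most 133, so the total is at most k·178 + (16 − k)·133.
This must reach 2585, so k·178 + (16 − k)·133 ≥ 2585, giving k ≥ 11.
Exactly 11 works: 11 values at 178 and 5 at 133 total 2623; lower one of the high values by 38 (still ≥ 134) to hit 2585.

11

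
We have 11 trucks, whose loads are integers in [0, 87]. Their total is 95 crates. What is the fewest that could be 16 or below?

If only k of them are at most 16, the other 11 − k are at least 17, so the total is at least (11 − k)·17 + k·0.
This is ≤ 95, so (11 − k)·17 + 0k ≤ 95, which gives k ≥ 6.
Exactly 6 works: 6 values at 0 and 5 at 17 total 85; raise one of the low values by 10 (still ≤ 16) to hit 95.

6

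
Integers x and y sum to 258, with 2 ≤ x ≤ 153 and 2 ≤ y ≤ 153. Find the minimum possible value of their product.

16065

xy = x(258 − x) is concave in x, so over [105, 153] it is minimized at an endpoint.
At the endpoint x = 105, y = 258 − 105 = 153, so xy = 105 × 153 = 16065.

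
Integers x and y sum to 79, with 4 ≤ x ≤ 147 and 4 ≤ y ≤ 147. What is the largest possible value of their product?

1560

xy = x(79 − x) is maximized when x is as near 79/2 as the bounds allow.
Taking x = 39 and y = 40 (both in [4, 147]) gives xy = 1560.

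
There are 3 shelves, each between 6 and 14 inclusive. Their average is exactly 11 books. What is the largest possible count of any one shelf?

14

To make one shelf as large as possible, make the other 2 as small as possible.
The total is 3 × 11 = 33.
The other 2 contribute at least 2 × 6 = 12, leaving at most 33 − 12 = 21.
But each shelf is capped at 14, so the maximum is 14.
Achievable: one at 14 and the other 2 totalling 19, which fits since 2 × 6 ≤ 19 ≤ 2 × 14.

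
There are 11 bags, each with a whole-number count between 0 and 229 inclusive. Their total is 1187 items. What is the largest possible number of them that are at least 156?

With k values at 156 or above and the rest at least 0, the sum is at least 0 + 156k.
Since the sum is 1187, we need 156k ≤ 1187, i.e. k ≤ 7.
k = 7 is achieved by 7 values at 156 and 4 at 0, total 1092; add 95 to one value (staying below 156) to reach 1187.

7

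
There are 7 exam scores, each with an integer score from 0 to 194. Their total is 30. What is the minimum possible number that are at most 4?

1

If only k of them are at most 4, the other 7 − k are at least 5, so the total is at least (7 − k)·5 + k·0.
This is ≤ 30, so (7 − k)·5 + 0k ≤ 30, which gives k ≥ 1.
Exactly 1 works: 1 value at 0 and 6 at 5 total 30.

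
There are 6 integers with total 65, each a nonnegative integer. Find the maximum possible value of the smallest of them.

The average is 65/6 < 11, so some value is ≤ 10.
Achievable: 1 of them at 10 and 5 at 11 total 65.

10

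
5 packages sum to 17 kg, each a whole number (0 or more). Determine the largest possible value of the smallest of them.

The 5 values sum to 17, so their minimum is at most ⌊17/5⌋ = 3.
Equality holds with 3 values of 3 and 2 values of 4.

3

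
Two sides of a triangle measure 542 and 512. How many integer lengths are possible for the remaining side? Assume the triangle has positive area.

The triangle inequality gives |542 − 512| < c < 542 + 512, i.e. 30 < c < 1054.
So c can be any integer from 31 to 1053: 1023 values.

1023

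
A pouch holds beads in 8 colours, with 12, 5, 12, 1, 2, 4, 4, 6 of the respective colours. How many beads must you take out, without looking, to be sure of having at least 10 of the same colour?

41

In the worst case you take as many as possible of each colour without reaching 10: 9 + 5 + 9 + 1 + 2 + 4 + 4 + 6 = 40.
The next one must give 10 of some colour, so 40 + 1 = 41.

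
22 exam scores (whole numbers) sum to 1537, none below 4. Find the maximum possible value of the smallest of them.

69

The average is 1537/22 < 70, so some value is ≤ 69.
Equality holds with 3 values of 69 and 19 values of 70.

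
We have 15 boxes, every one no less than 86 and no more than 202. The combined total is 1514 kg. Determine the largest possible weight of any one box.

202

Maximizing one value means minimizing the remaining 14.
The other 14 contribute at least 14 × 86 = 1204, leaving at most 1514 − 1204 = 310.
But each box is capped at 202, so the maximum is 202.
Achievable: one at 202 and the other 14 totalling 1312, which fits since 14 × 86 ≤ 1312 ≤ 14 × 202.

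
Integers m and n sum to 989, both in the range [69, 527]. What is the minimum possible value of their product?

243474

Since m + n is fixed, pushing one of them to its bound minimizes the product.
The extreme feasible split is m = 462, n = 527, giving mn = 243474.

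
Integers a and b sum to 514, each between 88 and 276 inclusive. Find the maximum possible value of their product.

For a fixed sum, the product ab is largest when a and b are as close as possible.
Taking a = 257 and b = 257 (both in [88, 276]) gives ab = 66049.

66049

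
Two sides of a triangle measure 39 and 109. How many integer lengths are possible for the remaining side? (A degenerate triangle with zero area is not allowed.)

The triangle inequality gives |39 − 109| < c < 39 + 109, i.e. 70 < c < 148.
So c can be any integer from 71 to 147: 77 values.

77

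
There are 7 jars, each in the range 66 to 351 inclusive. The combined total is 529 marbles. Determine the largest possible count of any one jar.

133

Maximizing one value means minimizing the remaining 6.
The other 6 contribute at least 6 × 66 = 396, leaving at most 529 − 396 = 133.
Since 133 ≤ 351, this is achievable: one at 133 and 6 at 66.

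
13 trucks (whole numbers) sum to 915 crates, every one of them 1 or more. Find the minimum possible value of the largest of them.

Some value must be at least ⌈915/13⌉ = 71, since 13 × 70 = 910 < 915.
Taking 8 copies of 70 and 5 copies of 71 gives exactly 915, so 71 is attained.

71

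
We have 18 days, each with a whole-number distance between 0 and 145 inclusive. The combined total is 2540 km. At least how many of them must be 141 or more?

4

Suppose at most 18 − j of them reach 141; then j values are ≤ 140 and the rest ≤ 145.
The total is then ≤ 140·j + 145·(18 − j) = 2610 − 5j. For this to be ≥ 2540 we need j ≤ 14, so at least 18 − 14 = 4 must reach 141.
Exactly 4 works: 4 values at 145 and 14 at 140 total 2540.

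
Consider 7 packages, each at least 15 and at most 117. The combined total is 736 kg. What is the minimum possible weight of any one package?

Minimizing one value means maximizing the remaining 6.
The other 6 contribute at most 6 × 117 = 702, leaving at least 736 − 702 = 34.
Since 34 ≥ 15, this is achievable: one at 34 and 6 at 117.

34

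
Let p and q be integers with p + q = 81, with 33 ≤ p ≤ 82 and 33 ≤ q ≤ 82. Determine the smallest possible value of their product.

1584

pq = p(81 − p) is concave in p, so over [33, 48] it is minimized at an endpoint.
At the endpoint p = 33, q = 81 − 33 = 48, so pq = 33 × 48 = 1584.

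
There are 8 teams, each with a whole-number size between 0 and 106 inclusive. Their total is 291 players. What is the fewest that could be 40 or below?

If only k of them are at most 40, the other 8 − k are at least 41, so the total is at least (8 − k)·41 + k·0.
This is ≤ 291, so (8 − k)·41 + 0k ≤ 291, which gives k ≥ 1.
Exactly 1 works: 1 value at 0 and 7 at 41 total 287; raise one of the low values by 4 (still ≤ 40) to hit 291.

1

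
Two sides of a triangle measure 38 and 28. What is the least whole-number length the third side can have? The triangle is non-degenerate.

The third side must exceed |38 − 28| = 10.
The smallest integer above 10 is 11.

11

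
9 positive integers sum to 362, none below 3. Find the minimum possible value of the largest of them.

41

The average is 362/9 > 40, so not all 9 can be 40 or less; the largest is ≥ 41.
Achievable: 2 of them at 41 and 7 at 40 total 362.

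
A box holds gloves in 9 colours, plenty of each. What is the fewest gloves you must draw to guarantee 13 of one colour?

You could draw 12 of every colour without reaching 13 of any — 108 in all.
One more forces 13 of some colour, so 108 + 1 = 109.

109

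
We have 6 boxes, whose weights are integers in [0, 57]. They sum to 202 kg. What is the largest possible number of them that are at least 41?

4

With k values at 41 or above and the rest at least 0, the sum is at least 0 + 41k.
Since the sum is 202, we need 41k ≤ 202, i.e. k ≤ 4.
k = 4 is achieved by 4 values at 41 and 2 at 0, total 164; add 38 to one value (staying below 41) to reach 202.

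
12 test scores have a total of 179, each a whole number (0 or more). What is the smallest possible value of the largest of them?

The average is 179/12 > 14, so not all 12 can be 14 or less; the largest is ≥ 15.
Achievable: 11 of them at 15 and 1 at 14 total 179.

15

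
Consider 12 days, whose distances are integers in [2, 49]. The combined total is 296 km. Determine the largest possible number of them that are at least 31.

If k of the values are ≥ 31, the total is ≥ 31k + 2(12 − k).
Setting 31k + 2(12 − k) ≤ 296 gives 29k ≤ 272, so k ≤ 9.
k = 9 is achieved by 9 values at 31 and 3 at 2, total 285; add 11 to one value (staying below 31) to reach 296.

9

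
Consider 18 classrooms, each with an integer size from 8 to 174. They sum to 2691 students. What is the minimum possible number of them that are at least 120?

10

Suppose at most 18 − j of them reach 120; then j values are ≤ 119 and the rest ≤ 174.
The total is then ≤ 119·j + 174·(18 − j) = 3132 − 55j. For this to be ≥ 2691 we need j ≤ 8, so at least 18 − 8 = 10 must reach 120.
Exactly 10 works: 10 values at 174 and 8 at 119 total 2692; lower one of the high values by 1 (still ≥ 120) to hit 2691.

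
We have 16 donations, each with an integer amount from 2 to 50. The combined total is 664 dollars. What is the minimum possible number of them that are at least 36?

Suppose at most 16 − j of them reach 36; then j values are ≤ 35 and the rest ≤ 50.
The total is then ≤ 35·j + 50·(16 − j) = 800 − 15j. For this to be ≥ 664 we need j ≤ 9, so at least 16 − 9 = 7 must reach 36.
Exactly 7 works: 7 values at 50 and 9 at 35 total 665; lower one of the high values by 1 (still ≥ 36) to hit 664.

7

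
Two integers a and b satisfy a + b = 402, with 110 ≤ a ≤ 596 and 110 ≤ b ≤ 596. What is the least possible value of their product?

32120

For a fixed sum, ab is smallest when a and b are as far apart as possible.
At the endpoint a = 110, b = 402 − 110 = 292, so ab = 110 × 292 = 32120.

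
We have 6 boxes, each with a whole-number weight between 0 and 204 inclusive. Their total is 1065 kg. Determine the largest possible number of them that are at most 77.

Suppose k of them are at most 77. Those contribute at most 77 each and the rest at most 204 each.
So the total is at most 77k + 204(6 − k) = 1224 − 127k. This must still be ≥ 1065, so k ≤ 1.
k = 1 is achieved by 1 value at 77 and 5 at 204, total 1097; lower one of the 204's by 32 (still > 77) to reach 1065.

1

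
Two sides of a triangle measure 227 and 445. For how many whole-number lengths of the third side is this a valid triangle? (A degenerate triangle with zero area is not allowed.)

453

The triangle inequality gives |227 − 445| < c < 227 + 445, i.e. 218 < c < 672.
So c can be any integer from 219 to 671: 453 values.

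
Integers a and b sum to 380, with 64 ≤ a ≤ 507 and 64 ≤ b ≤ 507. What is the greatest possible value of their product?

36100

With a + b fixed, ab peaks when the two are closest together.
Taking a = 190 and b = 190 (both in [64, 507]) gives ab = 36100.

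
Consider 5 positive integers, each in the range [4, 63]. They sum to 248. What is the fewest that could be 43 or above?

2

Each value short of 43 is at most 42, costing at least 63 − 42 = 21 against the maximum total of 315.
We can afford to lose at most 315 − 248 = 67, so at most ⌊67/21⌋ = 3 fall short, and at least 2 are ≥ 43.
Exactly 2 works: 2 values at 63 and 3 at 42 total 252; lower one of the high values by 4 (still ≥ 43) to hit 248.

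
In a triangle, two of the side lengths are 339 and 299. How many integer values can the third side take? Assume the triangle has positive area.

597

The triangle inequality gives |339 − 299| < c < 339 + 299, i.e. 40 < c < 638.
So c can be any integer from 41 to 637: 597 values.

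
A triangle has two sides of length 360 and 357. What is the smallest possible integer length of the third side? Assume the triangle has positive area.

The third side must exceed |360 − 357| = 3.
The smallest integer above 3 is 4.

4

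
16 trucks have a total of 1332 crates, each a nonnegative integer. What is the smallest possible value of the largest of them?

The average is 1332/16 > 83, so not all 16 can be 83 or less; the largest is ≥ 84.
Taking 12 copies of 83 and 4 copies of 84 gives exactly 1332, so 84 is attained.

84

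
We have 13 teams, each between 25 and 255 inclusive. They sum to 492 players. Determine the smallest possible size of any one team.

Minimizing one value means maximizing the remaining 12.
The other 12 can take up 12 × 255 = 3060 ≥ 492 − 25, so one team can sit at its floor of 25.
Achievable: one at 25 and the other 12 totalling 467, which fits since 12 × 25 ≤ 467 ≤ 12 × 255.

25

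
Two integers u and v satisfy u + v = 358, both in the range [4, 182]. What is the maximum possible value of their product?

For a fixed sum, the product uv is largest when u and v are as close as possible.
Taking u = 179 and v = 179 (both in [4, 182]) gives uv = 32041.

32041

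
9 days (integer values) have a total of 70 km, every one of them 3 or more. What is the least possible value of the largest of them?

The 9 values sum to 70, so their maximum is at least ⌈70/9⌉ = 8.
Achievable: 7 of them at 8 and 2 at 7 total 70.

8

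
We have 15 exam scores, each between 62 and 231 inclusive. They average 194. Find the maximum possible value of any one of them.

Maximizing one value means minimizing the remaining 14.
The total is 15 × 194 = 2910.
The other 14 contribute at least 14 × 62 = 868, leaving at most 2910 − 868 = 2042.
But each score is capped at 231, so the maximum is 231.
Achievable: one at 231 and the other 14 totalling 2679, which fits since 14 × 62 ≤ 2679 ≤ 14 × 231.

231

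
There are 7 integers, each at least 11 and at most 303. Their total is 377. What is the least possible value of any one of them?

To make one integer as small as possible, make the other 6 as large as possible.
The other 6 can take up 6 × 303 = 1818 ≥ 377 − 11, so one integer can sit at its floor of 11.
Achievable: one at 11 and the other 6 totalling 366, which fits since 6 × 11 ≤ 366 ≤ 6 × 303.

11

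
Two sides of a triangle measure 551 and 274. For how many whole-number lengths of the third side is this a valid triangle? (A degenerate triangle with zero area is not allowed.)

547

The triangle inequality gives |551 − 274| < c < 551 + 274, i.e. 277 < c < 825.
So c can be any integer from 278 to 824: 547 values.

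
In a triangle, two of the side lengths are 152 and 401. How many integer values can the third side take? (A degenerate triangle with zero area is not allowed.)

The triangle inequality gives |152 − 401| < c < 152 + 401, i.e. 249 < c < 553.
So c can be any integer from 250 to 552: 303 values.

303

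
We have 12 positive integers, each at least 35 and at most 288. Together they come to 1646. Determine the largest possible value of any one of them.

To make one integer as large as possible, make the other 11 as small as possible.
The other 11 contribute at least 11 × 35 = 385, leaving at most 1646 − 385 = 1261.
But each integer is capped at 288, so the maximum is 288.
Achievable: one at 288 and the other 11 totalling 1358, which fits since 11 × 35 ≤ 1358 ≤ 11 × 288.

288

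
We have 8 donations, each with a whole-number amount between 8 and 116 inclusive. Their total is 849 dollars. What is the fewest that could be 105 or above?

2

If only k of them are at least 105, the other 8 − k are at most 104, so the total is at most k·116 + (8 − k)·104.
This must reach 849, so k·116 + (8 − k)·104 ≥ 849, giving k ≥ 2.
Exactly 2 works: 2 values at 116 and 6 at 104 total 856; lower one of the high values by 7 (still ≥ 105) to hit 849.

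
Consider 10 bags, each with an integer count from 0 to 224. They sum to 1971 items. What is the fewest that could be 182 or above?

If only k of them are at least 182, the other 10 − k are at most 181, so the total is at most k·224 + (10 − k)·181.
This must reach 1971, so k·224 + (10 − k)·181 ≥ 1971, giving k ≥ 4.
Exactly 4 works: 4 values at 224 and 6 at 181 total 1982; lower one of the high values by 11 (still ≥ 182) to hit 1971.

4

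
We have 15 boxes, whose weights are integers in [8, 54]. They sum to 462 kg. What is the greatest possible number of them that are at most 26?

12

Each value at 26 or below falls at least 54 − 26 = 28 short of the ceiling 54.
The ceiling total is 15 × 54 = 810, and we need 462, so at most ⌊(810 − 462)/28⌋ = 12 can be that low.
k = 12 is achieved by 12 values at 26 and 3 at 54, total 474; lower one of the 54's by 12 (still > 26) to reach 462.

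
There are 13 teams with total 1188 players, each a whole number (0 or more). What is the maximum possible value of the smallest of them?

91

The average is 1188/13 < 92, so some value is ≤ 91.
Equality holds with 8 values of 91 and 5 values of 92.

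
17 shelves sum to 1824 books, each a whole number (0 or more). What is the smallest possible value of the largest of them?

108

If every one of the 17 were at most 107, the total would be at most 17 × 107 = 1819 < 1824.
Taking 12 copies of 107 and 5 copies of 108 gives exactly 1824, so 108 is attained.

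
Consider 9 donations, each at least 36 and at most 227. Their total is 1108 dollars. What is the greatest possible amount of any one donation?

Maximizing one value means minimizing the remaining 8.
The other 8 contribute at least 8 × 36 = 288, leaving at most 1108 − 288 = 820.
But each donation is capped at 227, so the maximum is 227.
Achievable: one at 227 and the other 8 totalling 881, which fits since 8 × 36 ≤ 881 ≤ 8 × 227.

227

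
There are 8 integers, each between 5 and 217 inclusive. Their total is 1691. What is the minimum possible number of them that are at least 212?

Each value short of 212 is at most 211, costing at least 217 − 211 = 6 against the maximum total of 1736.
We can afford to lose at most 1736 − 1691 = 45, so at most ⌊45/6⌋ = 7 fall short, and at least 1 are ≥ 212.
Exactly 1 works: 1 value at 217 and 7 at 211 total 1694; lower one of the high values by 3 (still ≥ 212) to hit 1691.

1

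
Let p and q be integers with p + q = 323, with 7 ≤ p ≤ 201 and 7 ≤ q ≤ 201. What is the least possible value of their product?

24522

pq = p(323 − p) is concave in p, so over [122, 201] it is minimized at an endpoint.
The extreme feasible split is p = 122, q = 201, giving pq = 24522.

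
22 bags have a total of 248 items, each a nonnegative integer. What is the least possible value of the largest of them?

12

If every one of the 22 were at most 11, the total would be at most 22 × 11 = 242 < 248.
Achievable: 6 of them at 12 and 16 at 11 total 248.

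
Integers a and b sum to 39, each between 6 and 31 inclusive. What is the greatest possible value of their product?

380

With a + b fixed, ab peaks when the two are closest together.
Taking a = 19 and b = 20 (both in [6, 31]) gives ab = 380.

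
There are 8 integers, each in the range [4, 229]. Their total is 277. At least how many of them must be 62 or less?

4

Each value above 62 is at least 63, contributing at least 63 − 4 = 59 above the floor 4.
The sum exceeds the floor total 32 by 245, so at most ⌊245/59⌋ = 4 exceed 62, and at least 4 are ≤ 62.
Exactly 4 works: 4 values at 4 and 4 at 63 total 268; raise one of the low values by 9 (still ≤ 62) to hit 277.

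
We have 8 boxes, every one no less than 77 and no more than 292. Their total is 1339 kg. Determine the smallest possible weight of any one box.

77

Minimizing one value means maximizing the remaining 7.
The other 7 can take up 7 × 292 = 2044 ≥ 1339 − 77, so one box can sit at its floor of 77.
Achievable: one at 77 and the other 7 totalling 1262, which fits since 7 × 77 ≤ 1262 ≤ 7 × 292.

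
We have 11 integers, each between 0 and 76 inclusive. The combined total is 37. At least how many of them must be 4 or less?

4

Each value above 4 is at least 5, contributing at least 5 − 0 = 5 above the floor 0.
The sum exceeds the floor total 0 by 37, so at most ⌊37/5⌋ = 7 exceed 4, and at least 4 are ≤ 4.
Exactly 4 works: 4 values at 0 and 7 at 5 total 35; raise one of the low values by 2 (still ≤ 4) to hit 37.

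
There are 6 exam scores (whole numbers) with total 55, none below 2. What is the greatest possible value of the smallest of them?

9

The average is 55/6 < 10, so some value is ≤ 9.
Taking 5 copies of 9 and 1 copy of 10 gives exactly 55, so 9 is attained.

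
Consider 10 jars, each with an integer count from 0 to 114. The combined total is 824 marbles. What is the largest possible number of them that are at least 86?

With k values at 86 or above and the rest at least 0, the sum is at least 0 + 86k.
Since the sum is 824, we need 86k ≤ 824, i.e. k ≤ 9.
k = 9 is achieved by 9 values at 86 and 1 at 0, total 774; add 50 to one value (staying below 86) to reach 824.

9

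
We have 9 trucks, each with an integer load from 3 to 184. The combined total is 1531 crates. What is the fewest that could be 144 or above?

6

Suppose at most 9 − j of them reach 144; then j values are ≤ 143 and the rest ≤ 184.
The total is then ≤ 143·j + 184·(9 − j) = 1656 − 41j. For this to be ≥ 1531 we need j ≤ 3, so at least 9 − 3 = 6 must reach 144.
Exactly 6 works: 6 values at 184 and 3 at 143 total 1533; lower one of the high values by 2 (still ≥ 144) to hit 1531.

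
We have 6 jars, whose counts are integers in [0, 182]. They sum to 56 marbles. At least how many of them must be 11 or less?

If only k of them are at most 11, the other 6 − k are at least 12, so the total is at least (6 − k)·12 + k·0.
This is ≤ 56, so (6 − k)·12 + 0k ≤ 56, which gives k ≥ 2.
Exactly 2 works: 2 values at 0 and 4 at 12 total 48; raise one of the low values by 8 (still ≤ 11) to hit 56.

2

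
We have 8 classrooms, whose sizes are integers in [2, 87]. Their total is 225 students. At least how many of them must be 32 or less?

Each value above 32 is at least 33, contributing at least 33 − 2 = 31 above the floor 2.
The sum exceeds the floor total 16 by 209, so at most ⌊209/31⌋ = 6 exceed 32, and at least 2 are ≤ 32.
Exactly 2 works: 2 values at 2 and 6 at 33 total 202; raise one of the low values by 23 (still ≤ 32) to hit 225.

2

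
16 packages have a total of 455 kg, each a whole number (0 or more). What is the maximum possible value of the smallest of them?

The average is 455/16 < 29, so some value is ≤ 28.
Taking 9 copies of 28 and 7 copies of 29 gives exactly 455, so 28 is attained.

28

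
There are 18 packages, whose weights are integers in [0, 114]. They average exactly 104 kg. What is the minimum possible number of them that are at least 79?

13

The total is 18 × 104 = 1872.
Suppose at most 18 − j of them reach 79; then j values are ≤ 78 and the rest ≤ 114.
The total is then ≤ 78·j + 114·(18 − j) = 2052 − 36j. For this to be ≥ 1872 we need j ≤ 5, so at least 18 − 5 = 13 must reach 79.
Exactly 13 works: 13 values at 114 and 5 at 78 total 1872.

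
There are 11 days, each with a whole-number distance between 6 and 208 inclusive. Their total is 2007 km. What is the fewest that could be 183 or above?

1

Suppose at most 11 − j of them reach 183; then j values are ≤ 182 and the rest ≤ 208.
The total is then ≤ 182·j + 208·(11 − j) = 2288 − 26j. For this to be ≥ 2007 we need j ≤ 10, so at least 11 − 10 = 1 must reach 183.
Exactly 1 works: 1 value at 208 and 10 at 182 total 2028; lower one of the high values by 21 (still ≥ 183) to hit 2007.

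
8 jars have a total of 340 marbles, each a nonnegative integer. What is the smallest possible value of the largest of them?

Some value must be at least ⌈340/8⌉ = 43, since 8 × 42 = 336 < 340.
Equality holds with 4 values of 43 and 4 values of 42.

43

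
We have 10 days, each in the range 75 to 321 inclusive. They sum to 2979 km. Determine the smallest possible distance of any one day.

To make one day as small as possible, make the other 9 as large as possible.
The other 9 contribute at most 9 × 321 = 2889, leaving at least 2979 − 2889 = 90.
Since 90 ≥ 75, this is achievable: one at 90 and 9 at 321.

90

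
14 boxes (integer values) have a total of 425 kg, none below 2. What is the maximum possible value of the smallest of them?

30

The average is 425/14 < 31, so some value is ≤ 30.
Taking 9 copies of 30 and 5 copies of 31 gives exactly 425, so 30 is attained.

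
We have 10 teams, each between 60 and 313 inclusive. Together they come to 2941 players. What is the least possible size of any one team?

124

To make one team as small as possible, make the other 9 as large as possible.
The other 9 contribute at most 9 × 313 = 2817, leaving at least 2941 − 2817 = 124.
Since 124 ≥ 60, this is achievable: one at 124 and 9 at 313.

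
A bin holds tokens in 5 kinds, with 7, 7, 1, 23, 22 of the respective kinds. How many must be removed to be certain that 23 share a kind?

In the worst case you take as many as possible of each kind without reaching 23: 7 + 7 + 1 + 22 + 22 = 59.
The next one must give 23 of some kind, so 59 + 1 = 60.

60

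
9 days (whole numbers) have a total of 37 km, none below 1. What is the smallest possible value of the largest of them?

The 9 values sum to 37, so their maximum is at least ⌈37/9⌉ = 5.
Achievable: 1 of them at 5 and 8 at 4 total 37.

5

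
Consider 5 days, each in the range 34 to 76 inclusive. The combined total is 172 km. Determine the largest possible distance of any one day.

36

To make one day as large as possible, make the other 4 as small as possible.
The other 4 contribute at least 4 × 34 = 136, leaving at most 172 − 136 = 36.
Since 36 ≤ 76, this is achievable: one at 36 and 4 at 34.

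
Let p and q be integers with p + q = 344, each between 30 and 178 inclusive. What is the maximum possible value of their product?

29584

With p + q fixed, pq peaks when the two are closest together.
Taking p = 172 and q = 172 (both in [30, 178]) gives pq = 29584.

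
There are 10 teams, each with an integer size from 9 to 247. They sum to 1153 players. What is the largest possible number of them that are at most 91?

8

Suppose k of them are at most 91. Those contribute at most 91 each and the rest at most 247 each.
So the total is at most 91k + 247(10 − k) = 2470 − 156k. This must still be ≥ 1153, so k ≤ 8.
k = 8 is achieved by 8 values at 91 and 2 at 247, total 1222; lower one of the 247's by 69 (still > 91) to reach 1153.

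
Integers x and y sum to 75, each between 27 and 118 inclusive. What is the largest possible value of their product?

1406

With x + y fixed, xy peaks when the two are closest together.
Taking x = 37 and y = 38 (both in [27, 118]) gives xy = 1406.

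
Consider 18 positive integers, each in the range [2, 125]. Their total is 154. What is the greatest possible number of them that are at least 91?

If k of the values are ≥ 91, the total is ≥ 91k + 2(18 − k).
Setting 91k + 2(18 − k) ≤ 154 gives 89k ≤ 118, so k ≤ 1.
k = 1 is achieved by 1 value at 91 and 17 at 2, total 125; add 29 to one value (staying below 91) to reach 154.

1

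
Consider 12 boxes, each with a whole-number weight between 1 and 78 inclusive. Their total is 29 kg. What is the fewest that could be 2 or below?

4

Each value above 2 is at least 3, contributing at least 3 − 1 = 2 above the floor 1.
The sum exceeds the floor total 12 by 17, so at most ⌊17/2⌋ = 8 exceed 2, and at least 4 are ≤ 2.
Exactly 4 works: 4 values at 1 and 8 at 3 total 28; raise one of the low values by 1 (still ≤ 2) to hit 29.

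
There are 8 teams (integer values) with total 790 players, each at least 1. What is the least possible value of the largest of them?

Some value must be at least ⌈790/8⌉ = 99, since 8 × 98 = 784 < 790.
Achievable: 6 of them at 99 and 2 at 98 total 790.

99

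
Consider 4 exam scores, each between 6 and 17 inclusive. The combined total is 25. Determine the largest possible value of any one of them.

7

To make one score as large as possible, make the other 3 as small as possible.
The other 3 contribute at least 3 × 6 = 18, leaving at most 25 − 18 = 7.
Since 7 ≤ 17, this is achievable: one at 7 and 3 at 6.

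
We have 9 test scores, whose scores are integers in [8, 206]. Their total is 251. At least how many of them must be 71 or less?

7

Let j be the number exceeding 71. Then the total is ≥ 72·j + 8·(9 − j) = 72 + 64j.
So 64j ≤ 179 and j ≤ 2; hence at least 9 − 2 = 7 are ≤ 71.
Exactly 7 works: 7 values at 8 and 2 at 72 total 200; raise one of the low values by 51 (still ≤ 71) to hit 251.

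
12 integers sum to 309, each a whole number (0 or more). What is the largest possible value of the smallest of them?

The 12 values sum to 309, so their minimum is at most ⌊309/12⌋ = 25.
Taking 3 copies of 25 and 9 copies of 26 gives exactly 309, so 25 is attained.

25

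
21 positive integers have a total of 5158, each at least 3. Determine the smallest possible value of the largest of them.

246

If every one of the 21 were at most 245, the total would be at most 21 × 245 = 5145 < 5158.
Equality holds with 13 values of 246 and 8 values of 245.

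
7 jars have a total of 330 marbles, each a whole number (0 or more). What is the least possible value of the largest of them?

The 7 values sum to 330, so their maximum is at least ⌈330/7⌉ = 48.
Equality holds with 1 value of 48 and 6 values of 47.

48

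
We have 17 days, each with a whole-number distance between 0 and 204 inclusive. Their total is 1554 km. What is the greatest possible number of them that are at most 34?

11

Each value at 34 or below falls at least 204 − 34 = 170 short of the ceiling 204.
The ceiling total is 17 × 204 = 3468, and we need 1554, so at most ⌊(3468 − 1554)/170⌋ = 11 can be that low.
k = 11 is achieved by 11 values at 34 and 6 at 204, total 1598; lower one of the 204's by 44 (still > 34) to reach 1554.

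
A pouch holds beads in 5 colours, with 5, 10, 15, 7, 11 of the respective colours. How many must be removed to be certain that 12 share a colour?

45

In the worst case you take as many as possible of each colour without reaching 12: 5 + 10 + 11 + 7 + 11 = 44.
The next one must give 12 of some colour, so 44 + 1 = 45.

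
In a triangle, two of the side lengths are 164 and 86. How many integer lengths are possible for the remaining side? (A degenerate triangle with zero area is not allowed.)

171

The triangle inequality gives |164 − 86| < c < 164 + 86, i.e. 78 < c < 250.
So c can be any integer from 79 to 249: 171 values.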